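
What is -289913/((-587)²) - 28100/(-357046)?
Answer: -46914944049/61513491587 ≈ -0.76268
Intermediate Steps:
-289913/((-587)²) - 28100/(-357046) = -289913/344569 - 28100*(-1/357046) = -289913*1/344569 + 14050/178523 = -289913/344569 + 14050/178523 = -46914944049/61513491587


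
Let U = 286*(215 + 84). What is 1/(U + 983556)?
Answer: 1/1069070 ≈ 9.3539e-7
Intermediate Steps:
U = 85514 (U = 286*299 = 85514)
1/(U + 983556) = 1/(85514 + 983556) = 1/1069070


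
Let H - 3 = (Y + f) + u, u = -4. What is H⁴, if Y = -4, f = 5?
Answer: 0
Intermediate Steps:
H = 0 (H = 3 + ((-4 + 5) - 4) = 3 + (1 - 4) = 3 - 3 = 0)
H⁴ = 0⁴ = 0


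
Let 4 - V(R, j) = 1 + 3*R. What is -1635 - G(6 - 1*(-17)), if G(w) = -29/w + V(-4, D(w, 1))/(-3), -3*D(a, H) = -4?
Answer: -37461/23 ≈ -1628.7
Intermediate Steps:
D(a, H) = 4/3 (D(a, H) = -⅓*(-4) = 4/3)
V(R, j) = 3 - 3*R (V(R, j) = 4 - (1 + 3*R) = 4 + (-1 - 3*R) = 3 - 3*R)
G(w) = -5 - 29/w (G(w) = -29/w + (3 - 3*(-4))/(-3) = -29/w + (3 + 12)*(-⅓) = -29/w + 15*(-⅓) = -29/w - 5 = -5 - 29/w)
-1635 - G(6 - 1*(-17)) = -1635 - (-5 - 29/(6 - 1*(-17))) = -1635 - (-5 - 29/(6 + 17)) = -1635 - (-5 - 29/23) = -1635 - 1*(-144/23) = -1635 + 144/23 = -37461/23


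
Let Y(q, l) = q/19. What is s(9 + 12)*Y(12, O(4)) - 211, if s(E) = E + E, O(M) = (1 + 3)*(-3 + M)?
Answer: -3505/19 ≈ -184.47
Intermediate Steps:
O(M) = -12 + 4*M (O(M) = 4*(-3 + M) = -12 + 4*M)
Y(q, l) = q/19 (Y(q, l) = q*(1/19) = q/19)
s(E) = 2*E
s(9 + 12)*Y(12, O(4)) - 211 = (2*(9 + 12))*((1/19)*12) - 211 = (2*21)*(12/19) - 211 = 42*(12/19) - 211 = 504/19 - 211 = -3505/19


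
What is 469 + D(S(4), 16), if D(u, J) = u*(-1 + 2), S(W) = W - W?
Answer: 469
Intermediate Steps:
S(W) = 0
D(u, J) = u (D(u, J) = u*1 = u)
469 + D(S(4), 16) = 469 + 0 = 469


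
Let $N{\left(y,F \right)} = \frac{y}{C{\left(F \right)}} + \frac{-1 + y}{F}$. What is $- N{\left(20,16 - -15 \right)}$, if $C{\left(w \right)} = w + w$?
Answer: $- \frac{29}{31} \approx -0.93548$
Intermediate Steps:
$C{\left(w \right)} = 2 w$
$N{\left(y,F \right)} = \frac{-1 + y}{F} + \frac{y}{2 F}$ ($N{\left(y,F \right)} = \frac{y}{2 F} + \frac{-1 + y}{F} = \frac{-1 + y}{F} + \frac{y}{2 F}$)
$- N{\left(20,16 - -15 \right)} = - \frac{-2 + 3 \cdot 20}{2 \left(16 - -15\right)} = - \frac{-2 + 60}{2 \left(16 + 15\right)} = - \frac{58}{2 \cdot 31} = \left(-1\right) \frac{29}{31} = - \frac{29}{31}$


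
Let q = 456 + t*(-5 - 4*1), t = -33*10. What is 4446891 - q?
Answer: 4443465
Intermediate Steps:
t = -330
q = 3426 (q = 456 - 330*(-5 - 4*1) = 456 - 330*(-5 - 4) = 456 - 330*(-9) = 456 + 2970 = 3426)
4446891 - q = 4446891 - 1*3426 = 4446891 - 3426 = 4443465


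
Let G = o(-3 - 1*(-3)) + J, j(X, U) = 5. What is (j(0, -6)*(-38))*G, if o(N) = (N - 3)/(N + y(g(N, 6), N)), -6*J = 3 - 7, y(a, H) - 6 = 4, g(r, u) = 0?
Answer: -209/3 ≈ -69.667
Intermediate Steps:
y(a, H) = 10 (y(a, H) = 6 + 4 = 10)
J = 2/3 (J = -(3 - 7)/6 = -1/6*(-4) = 2/3 ≈ 0.66667)
o(N) = (-3 + N)/(10 + N) (o(N) = (N - 3)/(N + 10) = (-3 + N)/(10 + N))
G = 11/30 (G = (-3 + (-3 - 1*(-3)))/(10 + (-3 - 1*(-3))) + 2/3 = (-3 + (-3 + 3))/(10 + (-3 + 3)) + 2/3 = (-3 + 0)/(10 + 0) + 2/3 = -3/10 + 2/3 = 11/30 ≈ 0.36667)
(j(0, -6)*(-38))*G = (5*(-38))*(11/30) = -190*11/30 = -209/3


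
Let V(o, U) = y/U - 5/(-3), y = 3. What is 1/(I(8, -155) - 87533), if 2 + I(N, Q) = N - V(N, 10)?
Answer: -30/2625869 ≈ -1.1425e-5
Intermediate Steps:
V(o, U) = 5/3 + 3/U (V(o, U) = 3/U - 5/(-3) = 3/U - 5*(-⅓) = 3/U + 5/3 = 5/3 + 3/U)
I(N, Q) = -119/30 + N (I(N, Q) = -2 + (N - (5/3 + 3/10)) = -2 + (N - 1*59/30) = -2 + (N - 59/30) = -2 + (-59/30 + N) = -119/30 + N)
1/(I(8, -155) - 87533) = 1/((-119/30 + 8) - 87533) = 1/(121/30 - 87533) = 1/(-2625869/30) = -30/2625869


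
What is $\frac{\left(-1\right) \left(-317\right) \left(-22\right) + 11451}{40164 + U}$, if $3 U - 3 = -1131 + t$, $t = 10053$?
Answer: $\frac{4477}{43139} \approx 0.10378$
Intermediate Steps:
$U = 2975$ ($U = 1 + \frac{-1131 + 10053}{3} = 1 + \frac{1}{3} \cdot 8922 = 1 + 2974 = 2975$)
$\frac{\left(-1\right) \left(-317\right) \left(-22\right) + 11451}{40164 + U} = \frac{\left(-1\right) \left(-317\right) \left(-22\right) + 11451}{40164 + 2975} = \frac{317 \left(-22\right) + 11451}{43139} = \left(-6974 + 11451\right) \frac{1}{43139} = 4477 \cdot \frac{1}{43139} = \frac{4477}{43139}$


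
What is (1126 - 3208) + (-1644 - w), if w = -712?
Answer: -3014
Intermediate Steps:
(1126 - 3208) + (-1644 - w) = (1126 - 3208) + (-1644 - 1*(-712)) = -2082 + (-1644 + 712) = -2082 - 932 = -3014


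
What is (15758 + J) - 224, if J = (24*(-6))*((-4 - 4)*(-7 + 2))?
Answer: 9774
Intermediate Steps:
J = -5760 (J = -(-1152)*(-5) = -144*40 = -5760)
(15758 + J) - 224 = (15758 - 5760) - 224 = 9998 - 224 = 9774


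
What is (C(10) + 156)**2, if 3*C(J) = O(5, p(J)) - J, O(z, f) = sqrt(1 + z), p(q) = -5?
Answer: (458 + sqrt(6))**2/9 ≈ 23557.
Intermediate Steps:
C(J) = -J/3 + sqrt(6)/3 (C(J) = (sqrt(1 + 5) - J)/3 = (sqrt(6) - J)/3 = -J/3 + sqrt(6)/3)
(C(10) + 156)**2 = ((-1/3*10 + sqrt(6)/3) + 156)**2 = ((-10/3 + sqrt(6)/3) + 156)**2 = (458/3 + sqrt(6)/3)**2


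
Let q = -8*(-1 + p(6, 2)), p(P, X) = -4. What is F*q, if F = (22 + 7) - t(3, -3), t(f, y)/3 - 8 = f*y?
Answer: 1280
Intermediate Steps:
t(f, y) = 24 + 3*f*y (t(f, y) = 24 + 3*(f*y) = 24 + 3*f*y)
F = 32 (F = (22 + 7) - (24 + 3*3*(-3)) = 29 - (24 - 27) = 29 - 1*(-3) = 29 + 3 = 32)
q = 40 (q = -8*(-1 - 4) = -8*(-5) = 40)
F*q = 32*40 = 1280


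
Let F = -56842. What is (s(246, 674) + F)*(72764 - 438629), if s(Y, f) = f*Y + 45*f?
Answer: -50962067580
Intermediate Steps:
s(Y, f) = 45*f + Y*f (s(Y, f) = Y*f + 45*f = 45*f + Y*f)
(s(246, 674) + F)*(72764 - 438629) = (674*(45 + 246) - 56842)*(72764 - 438629) = (674*291 - 56842)*(-365865) = (196134 - 56842)*(-365865) = 139292*(-365865) = -50962067580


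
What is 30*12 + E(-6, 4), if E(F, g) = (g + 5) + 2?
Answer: 371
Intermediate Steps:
E(F, g) = 7 + g (E(F, g) = (5 + g) + 2 = 7 + g)
30*12 + E(-6, 4) = 30*12 + (7 + 4) = 360 + 11 = 371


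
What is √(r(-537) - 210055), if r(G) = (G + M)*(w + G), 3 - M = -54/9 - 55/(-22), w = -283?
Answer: 3*√24995 ≈ 474.29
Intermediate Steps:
M = 13/2 (M = 3 - (-54/9 - 55/(-22)) = 3 - (-54*⅑ - 55*(-1/22)) = 3 - (-6 + 5/2) = 3 - 1*(-7/2) = 3 + 7/2 = 13/2 ≈ 6.5000)
r(G) = (-283 + G)*(13/2 + G) (r(G) = (G + 13/2)*(-283 + G) = (13/2 + G)*(-283 + G) = (-283 + G)*(13/2 + G))
√(r(-537) - 210055) = √((-3679/2 + (-537)² - 553/2*(-537)) - 210055) = √((-3679/2 + 288369 + 296961/2) - 210055) = √(435010 - 210055) = √224955 = 3*√24995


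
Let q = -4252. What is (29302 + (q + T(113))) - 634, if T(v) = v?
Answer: 24529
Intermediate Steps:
(29302 + (q + T(113))) - 634 = (29302 + (-4252 + 113)) - 634 = (29302 - 4139) - 634 = 25163 - 634 = 24529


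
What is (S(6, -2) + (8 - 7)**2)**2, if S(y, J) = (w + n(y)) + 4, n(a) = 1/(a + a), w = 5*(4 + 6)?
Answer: 436921/144 ≈ 3034.2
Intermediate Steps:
w = 50 (w = 5*10 = 50)
n(a) = 1/(2*a)
S(y, J) = 54 + 1/(2*y) (S(y, J) = (50 + 1/(2*y)) + 4 = 54 + 1/(2*y))
(S(6, -2) + (8 - 7)**2)**2 = ((54 + (1/2)/6) + (8 - 7)**2)**2 = ((54 + (1/2)*(1/6)) + 1**2)**2 = ((54 + 1/12) + 1)**2 = (649/12 + 1)**2 = (661/12)**2 = 436921/144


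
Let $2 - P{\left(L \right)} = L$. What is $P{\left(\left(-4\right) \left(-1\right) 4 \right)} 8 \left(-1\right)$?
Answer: $112$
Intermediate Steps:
$P{\left(L \right)} = 2 - L$
$P{\left(\left(-4\right) \left(-1\right) 4 \right)} 8 \left(-1\right) = \left(2 - \left(-4\right) \left(-1\right) 4\right) 8 \left(-1\right) = \left(2 - 4 \cdot 4\right) 8 \left(-1\right) = \left(2 - 16\right) 8 \left(-1\right) = \left(-14\right) 8 \left(-1\right) = \left(-112\right) \left(-1\right) = 112$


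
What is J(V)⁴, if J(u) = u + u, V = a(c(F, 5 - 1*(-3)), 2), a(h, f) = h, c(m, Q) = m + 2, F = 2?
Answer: 4096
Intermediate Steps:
c(m, Q) = 2 + m
V = 4 (V = 2 + 2 = 4)
J(u) = 2*u
J(V)⁴ = (2*4)⁴ = 8⁴ = 4096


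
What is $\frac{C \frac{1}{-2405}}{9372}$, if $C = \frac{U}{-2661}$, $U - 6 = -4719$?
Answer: $- \frac{1571}{19992678420} \approx -7.8579 \cdot 10^{-8}$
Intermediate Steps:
$U = -4713$ ($U = 6 - 4719 = -4713$)
$C = \frac{1571}{887}$ ($C = - \frac{4713}{-2661} = \left(-4713\right) \left(- \frac{1}{2661}\right) = \frac{1571}{887} \approx 1.7711$)
$\frac{C \frac{1}{-2405}}{9372} = \frac{\frac{1571}{887} \frac{1}{-2405}}{9372} = \frac{1571}{887} \left(- \frac{1}{2405}\right) \frac{1}{9372} = \left(- \frac{1571}{2133235}\right) \frac{1}{9372} = - \frac{1571}{19992678420}$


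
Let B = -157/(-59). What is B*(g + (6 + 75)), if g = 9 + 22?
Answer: 17584/59 ≈ 298.03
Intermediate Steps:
B = 157/59 (B = -157*(-1/59) = 157/59 ≈ 2.6610)
g = 31
B*(g + (6 + 75)) = 157*(31 + (6 + 75))/59 = 157*(31 + 81)/59 = (157/59)*112 = 17584/59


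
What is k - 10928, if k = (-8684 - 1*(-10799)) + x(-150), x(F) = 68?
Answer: -8745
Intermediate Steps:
k = 2183 (k = (-8684 - 1*(-10799)) + 68 = (-8684 + 10799) + 68 = 2115 + 68 = 2183)
k - 10928 = 2183 - 10928 = -8745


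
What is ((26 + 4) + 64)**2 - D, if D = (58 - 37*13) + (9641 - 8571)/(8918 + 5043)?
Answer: 129263829/13961 ≈ 9258.9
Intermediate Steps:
D = -5904433/13961 (D = (58 - 481) + 1070/13961 = -423 + 1070*(1/13961) = -423 + 1070/13961 = -5904433/13961 ≈ -422.92)
((26 + 4) + 64)**2 - D = ((26 + 4) + 64)**2 - 1*(-5904433/13961) = (30 + 64)**2 + 5904433/13961 = 94**2 + 5904433/13961 = 8836 + 5904433/13961 = 129263829/13961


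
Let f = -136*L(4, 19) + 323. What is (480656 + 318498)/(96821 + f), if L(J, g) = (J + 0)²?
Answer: 399577/47484 ≈ 8.4150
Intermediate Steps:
L(J, g) = J²
f = -1853 (f = -136*4² + 323 = -136*16 + 323 = -2176 + 323 = -1853)
(480656 + 318498)/(96821 + f) = (480656 + 318498)/(96821 - 1853) = 799154/94968 = 799154*(1/94968) = 399577/47484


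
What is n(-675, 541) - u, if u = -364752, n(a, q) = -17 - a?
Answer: 365410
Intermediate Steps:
n(-675, 541) - u = (-17 - 1*(-675)) - 1*(-364752) = (-17 + 675) + 364752 = 658 + 364752 = 365410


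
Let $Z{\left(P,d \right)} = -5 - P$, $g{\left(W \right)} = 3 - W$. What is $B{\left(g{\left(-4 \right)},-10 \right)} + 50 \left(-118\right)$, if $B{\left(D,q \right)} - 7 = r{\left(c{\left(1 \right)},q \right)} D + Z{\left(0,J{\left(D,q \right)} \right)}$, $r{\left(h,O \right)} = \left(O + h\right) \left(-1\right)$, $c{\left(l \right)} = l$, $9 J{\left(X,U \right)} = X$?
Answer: $-5835$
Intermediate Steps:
$J{\left(X,U \right)} = \frac{X}{9}$
$r{\left(h,O \right)} = - O - h$
$B{\left(D,q \right)} = 2 + D \left(-1 - q\right)$ ($B{\left(D,q \right)} = 7 + \left(\left(- q - 1\right) D - 5\right) = 7 + \left(\left(- q - 1\right) D + \left(-5 + 0\right)\right) = 7 + \left(\left(-1 - q\right) D - 5\right) = 7 + \left(D \left(-1 - q\right) - 5\right) = 7 + \left(-5 + D \left(-1 - q\right)\right) = 2 + D \left(-1 - q\right)$)
$B{\left(g{\left(-4 \right)},-10 \right)} + 50 \left(-118\right) = \left(2 - \left(3 - -4\right) \left(1 - 10\right)\right) + 50 \left(-118\right) = \left(2 - \left(3 + 4\right) \left(-9\right)\right) - 5900 = \left(2 - 7 \left(-9\right)\right) - 5900 = \left(2 + 63\right) - 5900 = 65 - 5900 = -5835$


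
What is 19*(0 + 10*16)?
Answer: 3040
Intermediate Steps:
19*(0 + 10*16) = 19*(0 + 160) = 19*160 = 3040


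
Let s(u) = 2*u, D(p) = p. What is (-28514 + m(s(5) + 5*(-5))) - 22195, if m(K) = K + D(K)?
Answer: -50739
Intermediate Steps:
m(K) = 2*K (m(K) = K + K = 2*K)
(-28514 + m(s(5) + 5*(-5))) - 22195 = (-28514 + 2*(2*5 + 5*(-5))) - 22195 = (-28514 + 2*(10 - 25)) - 22195 = (-28514 + 2*(-15)) - 22195 = (-28514 - 30) - 22195 = -28544 - 22195 = -50739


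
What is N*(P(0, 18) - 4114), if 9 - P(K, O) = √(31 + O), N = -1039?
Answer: 4272368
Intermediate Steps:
P(K, O) = 9 - √(31 + O)
N*(P(0, 18) - 4114) = -1039*((9 - √(31 + 18)) - 4114) = -1039*((9 - √49) - 4114) = -1039*((9 - 1*7) - 4114) = -1039*((9 - 7) - 4114) = -1039*(2 - 4114) = -1039*(-4112) = 4272368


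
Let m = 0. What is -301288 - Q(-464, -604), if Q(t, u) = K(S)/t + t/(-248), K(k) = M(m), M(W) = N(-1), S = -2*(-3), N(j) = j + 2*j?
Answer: -4333753597/14384 ≈ -3.0129e+5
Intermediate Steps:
N(j) = 3*j
S = 6
M(W) = -3 (M(W) = 3*(-1) = -3)
K(k) = -3
Q(t, u) = -3/t - t/248 (Q(t, u) = -3/t + t/(-248) = -3/t + t*(-1/248) = -3/t - t/248)
-301288 - Q(-464, -604) = -301288 - (-3/(-464) - 1/248*(-464)) = -301288 - (-3*(-1/464) + 58/31) = -301288 - (3/464 + 58/31) = -301288 - 1*27005/14384 = -301288 - 27005/14384 = -4333753597/14384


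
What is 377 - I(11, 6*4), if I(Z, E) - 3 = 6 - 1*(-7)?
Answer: 361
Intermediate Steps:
I(Z, E) = 16 (I(Z, E) = 3 + (6 - 1*(-7)) = 3 + (6 + 7) = 3 + 13 = 16)
377 - I(11, 6*4) = 377 - 1*16 = 377 - 16 = 361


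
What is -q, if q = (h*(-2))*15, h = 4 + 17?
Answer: 630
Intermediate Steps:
h = 21
q = -630 (q = (21*(-2))*15 = -42*15 = -630)
-q = -1*(-630) = 630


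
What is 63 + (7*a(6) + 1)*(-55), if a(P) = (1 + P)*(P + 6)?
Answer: -32332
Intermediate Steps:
a(P) = (1 + P)*(6 + P)
63 + (7*a(6) + 1)*(-55) = 63 + (7*(6 + 6**2 + 7*6) + 1)*(-55) = 63 + (7*(6 + 36 + 42) + 1)*(-55) = 63 + (7*84 + 1)*(-55) = 63 + (588 + 1)*(-55) = 63 + 589*(-55) = 63 - 32395 = -32332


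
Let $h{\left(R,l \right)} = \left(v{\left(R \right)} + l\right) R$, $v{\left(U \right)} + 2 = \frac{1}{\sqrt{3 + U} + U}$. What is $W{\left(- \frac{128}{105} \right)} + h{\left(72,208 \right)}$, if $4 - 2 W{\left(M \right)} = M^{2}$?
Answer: $\frac{278521979774}{18775575} - \frac{120 \sqrt{3}}{1703} \approx 14834.0$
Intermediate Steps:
$v{\left(U \right)} = -2 + \frac{1}{U + \sqrt{3 + U}}$ ($v{\left(U \right)} = -2 + \frac{1}{\sqrt{3 + U} + U} = -2 + \frac{1}{U + \sqrt{3 + U}}$)
$h{\left(R,l \right)} = R \left(l + \frac{1 - 2 R - 2 \sqrt{3 + R}}{R + \sqrt{3 + R}}\right)$ ($h{\left(R,l \right)} = \left(\frac{1 - 2 R - 2 \sqrt{3 + R}}{R + \sqrt{3 + R}} + l\right) R = \left(l + \frac{1 - 2 R - 2 \sqrt{3 + R}}{R + \sqrt{3 + R}}\right) R = R \left(l + \frac{1 - 2 R - 2 \sqrt{3 + R}}{R + \sqrt{3 + R}}\right)$)
$W{\left(M \right)} = 2 - \frac{M^{2}}{2}$
$W{\left(- \frac{128}{105} \right)} + h{\left(72,208 \right)} = \left(2 - \frac{\left(- \frac{128}{105}\right)^{2}}{2}\right) + \frac{72 \left(1 - 144 - 2 \sqrt{3 + 72} + 208 \left(72 + \sqrt{3 + 72}\right)\right)}{72 + \sqrt{3 + 72}} = \left(2 - \frac{\left(\left(-128\right) \frac{1}{105}\right)^{2}}{2}\right) + \frac{72 \left(1 - 144 - 2 \sqrt{75} + 208 \left(72 + \sqrt{75}\right)\right)}{72 + \sqrt{75}} = \left(2 - \frac{\left(- \frac{128}{105}\right)^{2}}{2}\right) + \frac{72 \left(1 - 144 - 2 \cdot 5 \sqrt{3} + 208 \left(72 + 5 \sqrt{3}\right)\right)}{72 + 5 \sqrt{3}} = \left(2 - \frac{8192}{11025}\right) + \frac{72 \left(1 - 144 - 10 \sqrt{3} + \left(14976 + 1040 \sqrt{3}\right)\right)}{72 + 5 \sqrt{3}} = \left(2 - \frac{8192}{11025}\right) + \frac{72 \left(14833 + 1030 \sqrt{3}\right)}{72 + 5 \sqrt{3}} = \frac{13858}{11025} + \frac{72 \left(14833 + 1030 \sqrt{3}\right)}{72 + 5 \sqrt{3}}$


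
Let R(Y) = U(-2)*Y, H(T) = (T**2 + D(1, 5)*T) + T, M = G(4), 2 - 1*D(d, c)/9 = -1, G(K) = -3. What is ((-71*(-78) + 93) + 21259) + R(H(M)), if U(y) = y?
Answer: 27040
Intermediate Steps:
D(d, c) = 27 (D(d, c) = 18 - 9*(-1) = 18 + 9 = 27)
M = -3
H(T) = T**2 + 28*T (H(T) = (T**2 + 27*T) + T = T**2 + 28*T)
R(Y) = -2*Y
((-71*(-78) + 93) + 21259) + R(H(M)) = ((-71*(-78) + 93) + 21259) - (-6)*(28 - 3) = ((5538 + 93) + 21259) - (-6)*25 = (5631 + 21259) - 2*(-75) = 26890 + 150 = 27040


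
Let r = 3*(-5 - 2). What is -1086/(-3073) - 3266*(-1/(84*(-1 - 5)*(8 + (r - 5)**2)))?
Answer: 26024777/75669552 ≈ 0.34393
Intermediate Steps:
r = -21 (r = 3*(-7) = -21)
-1086/(-3073) - 3266*(-1/(84*(-1 - 5)*(8 + (r - 5)**2))) = -1086/(-3073) - 3266*(-1/(84*(-1 - 5)*(8 + (-21 - 5)**2))) = -1086*(-1/3073) - 3266*1/(504*(8 + (-26)**2)) = 1086/3073 - 3266*1/(504*(8 + 676)) = 1086/3073 - 3266/(((684*(-6))*(-7))*12) = 1086/3073 - 3266/(-4104*(-7)*12) = 1086/3073 - 3266/(28728*12) = 1086/3073 - 3266/344736 = 1086/3073 - 3266*1/344736 = 1086/3073 - 1633/172368 = 26024777/75669552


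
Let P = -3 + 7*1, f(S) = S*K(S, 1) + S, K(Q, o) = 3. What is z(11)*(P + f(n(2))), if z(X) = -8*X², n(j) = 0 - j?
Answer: 3872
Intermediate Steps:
n(j) = -j
f(S) = 4*S (f(S) = S*3 + S = 3*S + S = 4*S)
P = 4 (P = -3 + 7 = 4)
z(11)*(P + f(n(2))) = (-8*11²)*(4 + 4*(-1*2)) = (-8*121)*(4 + 4*(-2)) = -968*(4 - 8) = -968*(-4) = 3872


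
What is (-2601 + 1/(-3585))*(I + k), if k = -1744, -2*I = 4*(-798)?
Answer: 1380038728/3585 ≈ 3.8495e+5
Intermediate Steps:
I = 1596 (I = -2*(-798) = -1/2*(-3192) = 1596)
(-2601 + 1/(-3585))*(I + k) = (-2601 + 1/(-3585))*(1596 - 1744) = (-2601 - 1/3585)*(-148) = -9324586/3585*(-148) = 1380038728/3585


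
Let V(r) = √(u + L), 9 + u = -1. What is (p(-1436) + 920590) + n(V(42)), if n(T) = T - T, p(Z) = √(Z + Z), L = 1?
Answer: 920590 + 2*I*√718 ≈ 9.2059e+5 + 53.591*I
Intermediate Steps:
u = -10 (u = -9 - 1 = -10)
V(r) = 3*I (V(r) = √(-10 + 1) = √(-9) = 3*I)
p(Z) = √2*√Z (p(Z) = √(2*Z) = √2*√Z)
n(T) = 0
(p(-1436) + 920590) + n(V(42)) = (√2*√(-1436) + 920590) + 0 = (√2*(2*I*√359) + 920590) + 0 = (2*I*√718 + 920590) + 0 = (920590 + 2*I*√718) + 0 = 920590 + 2*I*√718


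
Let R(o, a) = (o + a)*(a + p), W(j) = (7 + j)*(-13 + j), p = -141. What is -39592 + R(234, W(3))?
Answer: -71886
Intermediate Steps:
W(j) = (-13 + j)*(7 + j)
R(o, a) = (-141 + a)*(a + o) (R(o, a) = (o + a)*(a - 141) = (a + o)*(-141 + a) = (-141 + a)*(a + o))
-39592 + R(234, W(3)) = -39592 + ((-91 + 3² - 6*3)² - 141*(-91 + 3² - 6*3) - 141*234 + (-91 + 3² - 6*3)*234) = -39592 + ((-91 + 9 - 18)² - 141*(-91 + 9 - 18) - 32994 + (-91 + 9 - 18)*234) = -39592 + ((-100)² - 141*(-100) - 32994 - 100*234) = -39592 + (10000 + 14100 - 32994 - 23400) = -39592 - 32294 = -71886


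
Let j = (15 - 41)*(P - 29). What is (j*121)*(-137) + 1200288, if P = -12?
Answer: -16470794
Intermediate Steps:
j = 1066 (j = (15 - 41)*(-12 - 29) = -26*(-41) = 1066)
(j*121)*(-137) + 1200288 = (1066*121)*(-137) + 1200288 = 128986*(-137) + 1200288 = -17671082 + 1200288 = -16470794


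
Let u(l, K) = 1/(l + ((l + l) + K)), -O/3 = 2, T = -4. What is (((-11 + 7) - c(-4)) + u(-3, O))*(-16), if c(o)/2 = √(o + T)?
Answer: 976/15 + 64*I*√2 ≈ 65.067 + 90.51*I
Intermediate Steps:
O = -6 (O = -3*2 = -6)
c(o) = 2*√(-4 + o) (c(o) = 2*√(o - 4) = 2*√(-4 + o))
u(l, K) = 1/(K + 3*l) (u(l, K) = 1/(l + (2*l + K)) = 1/(l + (K + 2*l)) = 1/(K + 3*l))
(((-11 + 7) - c(-4)) + u(-3, O))*(-16) = (((-11 + 7) - 2*√(-4 - 4)) + 1/(-6 + 3*(-3)))*(-16) = ((-4 - 2*√(-8)) + 1/(-6 - 9))*(-16) = ((-4 - 2*2*I*√2) + 1/(-15))*(-16) = ((-4 - 4*I*√2) - 1/15)*(-16) = (-61/15 - 4*I*√2)*(-16) = 976/15 + 64*I*√2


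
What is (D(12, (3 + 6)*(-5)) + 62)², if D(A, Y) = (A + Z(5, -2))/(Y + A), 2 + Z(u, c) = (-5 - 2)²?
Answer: 3948169/1089 ≈ 3625.5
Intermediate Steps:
Z(u, c) = 47 (Z(u, c) = -2 + (-5 - 2)² = -2 + (-7)² = -2 + 49 = 47)
D(A, Y) = (47 + A)/(A + Y) (D(A, Y) = (A + 47)/(Y + A) = (47 + A)/(A + Y))
(D(12, (3 + 6)*(-5)) + 62)² = ((47 + 12)/(12 + (3 + 6)*(-5)) + 62)² = (59/(12 + 9*(-5)) + 62)² = (59/(12 - 45) + 62)² = (59/(-33) + 62)² = (-1/33*59 + 62)² = (-59/33 + 62)² = (1987/33)² = 3948169/1089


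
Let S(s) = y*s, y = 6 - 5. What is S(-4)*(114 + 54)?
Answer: -672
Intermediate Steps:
y = 1
S(s) = s (S(s) = 1*s = s)
S(-4)*(114 + 54) = -4*(114 + 54) = -4*168 = -672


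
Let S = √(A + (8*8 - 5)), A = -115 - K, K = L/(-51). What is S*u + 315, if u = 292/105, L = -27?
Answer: 315 + 9052*I*√17/1785 ≈ 315.0 + 20.909*I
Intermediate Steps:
u = 292/105 (u = 292*(1/105) = 292/105 ≈ 2.7810)
K = 9/17 (K = -27/(-51) = -27*(-1/51) = 9/17 ≈ 0.52941)
A = -1964/17 (A = -115 - 1*9/17 = -115 - 9/17 = -1964/17 ≈ -115.53)
S = 31*I*√17/17 (S = √(-1964/17 + (8*8 - 5)) = √(-1964/17 + (64 - 5)) = √(-1964/17 + 59) = √(-961/17) = 31*I*√17/17 ≈ 7.5186*I)
S*u + 315 = (31*I*√17/17)*(292/105) + 315 = 9052*I*√17/1785 + 315 = 315 + 9052*I*√17/1785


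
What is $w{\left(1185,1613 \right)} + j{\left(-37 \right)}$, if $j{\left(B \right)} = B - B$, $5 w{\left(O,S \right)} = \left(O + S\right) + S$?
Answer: $\frac{4411}{5} \approx 882.2$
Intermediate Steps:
$w{\left(O,S \right)} = \frac{O}{5} + \frac{2 S}{5}$ ($w{\left(O,S \right)} = \frac{\left(O + S\right) + S}{5} = \frac{O + 2 S}{5} = \frac{O}{5} + \frac{2 S}{5}$)
$j{\left(B \right)} = 0$
$w{\left(1185,1613 \right)} + j{\left(-37 \right)} = \left(\frac{1}{5} \cdot 1185 + \frac{2}{5} \cdot 1613\right) + 0 = \left(237 + \frac{3226}{5}\right) + 0 = \frac{4411}{5} + 0 = \frac{4411}{5}$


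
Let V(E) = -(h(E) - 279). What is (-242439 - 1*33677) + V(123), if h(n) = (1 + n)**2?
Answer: -291213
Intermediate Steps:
V(E) = 279 - (1 + E)**2 (V(E) = -((1 + E)**2 - 279) = -(-279 + (1 + E)**2) = 279 - (1 + E)**2)
(-242439 - 1*33677) + V(123) = (-242439 - 1*33677) + (279 - (1 + 123)**2) = (-242439 - 33677) + (279 - 1*124**2) = -276116 + (279 - 1*15376) = -276116 + (279 - 15376) = -276116 - 15097 = -291213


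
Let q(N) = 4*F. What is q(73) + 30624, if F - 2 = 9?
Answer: 30668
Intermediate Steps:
F = 11 (F = 2 + 9 = 11)
q(N) = 44 (q(N) = 4*11 = 44)
q(73) + 30624 = 44 + 30624 = 30668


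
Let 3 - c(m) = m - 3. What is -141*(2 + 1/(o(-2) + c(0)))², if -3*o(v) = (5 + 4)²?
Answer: -79007/147 ≈ -537.46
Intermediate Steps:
c(m) = 6 - m (c(m) = 3 - (m - 3) = 3 - (-3 + m) = 3 + (3 - m) = 6 - m)
o(v) = -27 (o(v) = -(5 + 4)²/3 = -⅓*9² = -⅓*81 = -27)
-141*(2 + 1/(o(-2) + c(0)))² = -141*(2 + 1/(-27 + (6 - 1*0)))² = -141*(2 + 1/(-27 + (6 + 0)))² = -141*(2 + 1/(-27 + 6))² = -141*(2 + 1/(-21))² = -141*(2 - 1/21)² = -141*(41/21)² = -141*1681/441 = -79007/147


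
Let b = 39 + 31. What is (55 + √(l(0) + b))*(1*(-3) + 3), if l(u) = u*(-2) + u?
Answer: 0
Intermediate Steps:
b = 70
l(u) = -u (l(u) = -2*u + u = -u)
(55 + √(l(0) + b))*(1*(-3) + 3) = (55 + √(-1*0 + 70))*(1*(-3) + 3) = (55 + √(0 + 70))*(-3 + 3) = (55 + √70)*0 = 0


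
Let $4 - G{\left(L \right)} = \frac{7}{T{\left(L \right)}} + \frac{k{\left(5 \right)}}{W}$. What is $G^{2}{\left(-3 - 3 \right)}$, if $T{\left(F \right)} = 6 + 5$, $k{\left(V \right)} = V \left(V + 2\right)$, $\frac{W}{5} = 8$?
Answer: $\frac{47961}{7744} \approx 6.1933$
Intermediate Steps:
$W = 40$ ($W = 5 \cdot 8 = 40$)
$k{\left(V \right)} = V \left(2 + V\right)$
$T{\left(F \right)} = 11$
$G{\left(L \right)} = \frac{219}{88}$ ($G{\left(L \right)} = 4 - \left(\frac{7}{11} + \frac{5 \left(2 + 5\right)}{40}\right) = 4 - \left(7 \cdot \frac{1}{11} + 5 \cdot 7 \cdot \frac{1}{40}\right) = 4 - \left(\frac{7}{11} + 35 \cdot \frac{1}{40}\right) = 4 - \left(\frac{7}{11} + \frac{7}{8}\right) = 4 - \frac{133}{88} = \frac{219}{88}$)
$G^{2}{\left(-3 - 3 \right)} = \left(\frac{219}{88}\right)^{2} = \frac{47961}{7744}$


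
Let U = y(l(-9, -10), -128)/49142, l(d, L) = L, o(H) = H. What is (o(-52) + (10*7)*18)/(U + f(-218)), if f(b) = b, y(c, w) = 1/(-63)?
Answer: -3739902768/674916229 ≈ -5.5413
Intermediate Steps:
y(c, w) = -1/63
U = -1/3095946 (U = -1/63/49142 = -1/63*1/49142 = -1/3095946 ≈ -3.2300e-7)
(o(-52) + (10*7)*18)/(U + f(-218)) = (-52 + (10*7)*18)/(-1/3095946 - 218) = (-52 + 70*18)/(-674916229/3095946) = (-52 + 1260)*(-3095946/674916229) = 1208*(-3095946/674916229) = -3739902768/674916229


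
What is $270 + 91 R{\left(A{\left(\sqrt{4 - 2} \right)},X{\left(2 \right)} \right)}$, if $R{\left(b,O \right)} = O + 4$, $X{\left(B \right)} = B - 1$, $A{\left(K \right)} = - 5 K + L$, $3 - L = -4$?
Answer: $725$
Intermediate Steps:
$L = 7$ ($L = 3 - -4 = 3 + 4 = 7$)
$A{\left(K \right)} = 7 - 5 K$ ($A{\left(K \right)} = - 5 K + 7 = 7 - 5 K$)
$X{\left(B \right)} = -1 + B$ ($X{\left(B \right)} = B - 1 = -1 + B$)
$R{\left(b,O \right)} = 4 + O$
$270 + 91 R{\left(A{\left(\sqrt{4 - 2} \right)},X{\left(2 \right)} \right)} = 270 + 91 \left(4 + \left(-1 + 2\right)\right) = 270 + 91 \left(4 + 1\right) = 270 + 91 \cdot 5 = 270 + 455 = 725$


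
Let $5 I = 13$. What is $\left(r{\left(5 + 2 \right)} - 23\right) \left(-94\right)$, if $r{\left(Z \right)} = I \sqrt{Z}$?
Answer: $2162 - \frac{1222 \sqrt{7}}{5} \approx 1515.4$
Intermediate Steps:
$I = \frac{13}{5}$ ($I = \frac{1}{5} \cdot 13 = \frac{13}{5} \approx 2.6$)
$r{\left(Z \right)} = \frac{13 \sqrt{Z}}{5}$
$\left(r{\left(5 + 2 \right)} - 23\right) \left(-94\right) = \left(\frac{13 \sqrt{5 + 2}}{5} - 23\right) \left(-94\right) = \left(\frac{13 \sqrt{7}}{5} - 23\right) \left(-94\right) = \left(-23 + \frac{13 \sqrt{7}}{5}\right) \left(-94\right) = 2162 - \frac{1222 \sqrt{7}}{5}$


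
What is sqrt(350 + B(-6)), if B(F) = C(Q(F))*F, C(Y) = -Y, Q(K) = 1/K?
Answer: sqrt(349) ≈ 18.682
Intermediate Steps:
B(F) = -1 (B(F) = (-1/F)*F = -1)
sqrt(350 + B(-6)) = sqrt(350 - 1) = sqrt(349)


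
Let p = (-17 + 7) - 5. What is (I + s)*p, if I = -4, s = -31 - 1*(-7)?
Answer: 420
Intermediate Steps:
s = -24 (s = -31 + 7 = -24)
p = -15 (p = -10 - 5 = -15)
(I + s)*p = (-4 - 24)*(-15) = -28*(-15) = 420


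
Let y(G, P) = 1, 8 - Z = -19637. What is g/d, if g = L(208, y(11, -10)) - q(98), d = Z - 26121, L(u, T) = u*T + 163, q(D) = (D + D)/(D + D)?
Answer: -185/3238 ≈ -0.057134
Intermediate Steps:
Z = 19645 (Z = 8 - 1*(-19637) = 8 + 19637 = 19645)
q(D) = 1 (q(D) = (2*D)/((2*D)) = (2*D)*(1/(2*D)) = 1)
L(u, T) = 163 + T*u (L(u, T) = T*u + 163 = 163 + T*u)
d = -6476 (d = 19645 - 26121 = -6476)
g = 370 (g = (163 + 1*208) - 1*1 = (163 + 208) - 1 = 371 - 1 = 370)
g/d = 370/(-6476) = 370*(-1/6476) = -185/3238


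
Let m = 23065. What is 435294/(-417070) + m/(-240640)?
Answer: -11436886771/10036372480 ≈ -1.1395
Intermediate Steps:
435294/(-417070) + m/(-240640) = 435294/(-417070) + 23065/(-240640) = 435294*(-1/417070) + 23065*(-1/240640) = -217647/208535 - 4613/48128 = -11436886771/10036372480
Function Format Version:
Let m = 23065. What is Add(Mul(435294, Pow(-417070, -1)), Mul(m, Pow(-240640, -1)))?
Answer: Rational(-11436886771, 10036372480) ≈ -1.1395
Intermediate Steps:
Add(Mul(435294, Pow(-417070, -1)), Mul(m, Pow(-240640, -1))) = Add(Mul(435294, Pow(-417070, -1)), Mul(23065, Pow(-240640, -1))) = Add(Mul(435294, Rational(-1, 417070)), Mul(23065, Rational(-1, 240640))) = Add(Rational(-217647, 208535), Rational(-4613, 48128)) = Rational(-11436886771, 10036372480)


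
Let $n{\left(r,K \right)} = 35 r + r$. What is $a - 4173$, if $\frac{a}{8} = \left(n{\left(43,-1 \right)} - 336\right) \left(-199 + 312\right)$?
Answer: $1091475$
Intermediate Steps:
$n{\left(r,K \right)} = 36 r$
$a = 1095648$ ($a = 8 \left(36 \cdot 43 - 336\right) \left(-199 + 312\right) = 8 \left(1548 - 336\right) 113 = 8 \cdot 1212 \cdot 113 = 8 \cdot 136956 = 1095648$)
$a - 4173 = 1095648 - 4173 = 1091475$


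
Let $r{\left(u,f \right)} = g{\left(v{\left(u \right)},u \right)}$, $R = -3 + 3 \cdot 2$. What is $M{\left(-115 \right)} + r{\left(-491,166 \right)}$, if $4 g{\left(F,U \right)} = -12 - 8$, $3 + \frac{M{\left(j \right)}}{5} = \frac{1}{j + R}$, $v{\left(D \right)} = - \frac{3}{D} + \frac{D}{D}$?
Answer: $- \frac{2245}{112} \approx -20.045$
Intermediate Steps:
$R = 3$ ($R = -3 + 6 = 3$)
$v{\left(D \right)} = 1 - \frac{3}{D}$ ($v{\left(D \right)} = - \frac{3}{D} + 1 = 1 - \frac{3}{D}$)
$M{\left(j \right)} = -15 + \frac{5}{3 + j}$ ($M{\left(j \right)} = -15 + \frac{5}{j + 3} = -15 + \frac{5}{3 + j}$)
$g{\left(F,U \right)} = -5$ ($g{\left(F,U \right)} = \frac{-12 - 8}{4} = \frac{1}{4} \left(-20\right) = -5$)
$r{\left(u,f \right)} = -5$
$M{\left(-115 \right)} + r{\left(-491,166 \right)} = \frac{5 \left(-8 - -345\right)}{3 - 115} - 5 = \frac{5 \left(-8 + 345\right)}{-112} - 5 = 5 \left(- \frac{1}{112}\right) 337 - 5 = - \frac{1685}{112} - 5 = - \frac{2245}{112}$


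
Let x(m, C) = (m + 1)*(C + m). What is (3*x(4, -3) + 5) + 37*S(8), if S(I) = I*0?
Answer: 20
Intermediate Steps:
x(m, C) = (1 + m)*(C + m)
S(I) = 0
(3*x(4, -3) + 5) + 37*S(8) = (3*(-3 + 4 + 4² - 3*4) + 5) + 37*0 = (3*(-3 + 4 + 16 - 12) + 5) + 0 = (3*5 + 5) + 0 = (15 + 5) + 0 = 20 + 0 = 20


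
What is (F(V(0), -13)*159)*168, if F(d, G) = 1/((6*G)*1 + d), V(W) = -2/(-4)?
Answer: -53424/155 ≈ -344.67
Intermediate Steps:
V(W) = ½ (V(W) = -2*(-¼) = ½)
F(d, G) = 1/(d + 6*G) (F(d, G) = 1/(6*G + d) = 1/(d + 6*G))
(F(V(0), -13)*159)*168 = (159/(½ + 6*(-13)))*168 = (159/(½ - 78))*168 = (159/(-155/2))*168 = -2/155*159*168 = -318/155*168 = -53424/155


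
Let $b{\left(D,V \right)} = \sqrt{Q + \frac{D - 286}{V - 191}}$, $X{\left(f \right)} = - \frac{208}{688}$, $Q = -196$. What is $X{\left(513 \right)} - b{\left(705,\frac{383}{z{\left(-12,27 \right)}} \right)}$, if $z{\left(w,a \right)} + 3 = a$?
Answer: $- \frac{13}{43} - \frac{2 i \sqrt{875332963}}{4201} \approx -0.30233 - 14.085 i$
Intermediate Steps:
$z{\left(w,a \right)} = -3 + a$
$X{\left(f \right)} = - \frac{13}{43}$ ($X{\left(f \right)} = \left(-208\right) \frac{1}{688} = - \frac{13}{43}$)
$b{\left(D,V \right)} = \sqrt{-196 + \frac{-286 + D}{-191 + V}}$ ($b{\left(D,V \right)} = \sqrt{-196 + \frac{D - 286}{V - 191}} = \sqrt{-196 + \frac{-286 + D}{-191 + V}}$)
$X{\left(513 \right)} - b{\left(705,\frac{383}{z{\left(-12,27 \right)}} \right)} = - \frac{13}{43} - \sqrt{\frac{37150 + 705 - 196 \frac{383}{-3 + 27}}{-191 + \frac{383}{-3 + 27}}} = - \frac{13}{43} - \sqrt{\frac{37150 + 705 - 196 \cdot \frac{383}{24}}{-191 + \frac{383}{24}}} = - \frac{13}{43} - \sqrt{\frac{37150 + 705 - 196 \cdot 383 \cdot \frac{1}{24}}{-191 + 383 \cdot \frac{1}{24}}} = - \frac{13}{43} - \sqrt{\frac{37150 + 705 - \frac{18767}{6}}{-191 + \frac{383}{24}}} = - \frac{13}{43} - \sqrt{\frac{37150 + 705 - \frac{18767}{6}}{- \frac{4201}{24}}} = - \frac{13}{43} - \sqrt{\left(- \frac{24}{4201}\right) \frac{208363}{6}} = - \frac{13}{43} - \sqrt{- \frac{833452}{4201}} = - \frac{13}{43} - \frac{2 i \sqrt{875332963}}{4201}$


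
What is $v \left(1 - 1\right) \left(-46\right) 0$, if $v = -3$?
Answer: $0$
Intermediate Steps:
$v \left(1 - 1\right) \left(-46\right) 0 = - 3 \left(1 - 1\right) \left(-46\right) 0 = \left(-3\right) 0 \left(-46\right) 0 = 0 \left(-46\right) 0 = 0 \cdot 0 = 0$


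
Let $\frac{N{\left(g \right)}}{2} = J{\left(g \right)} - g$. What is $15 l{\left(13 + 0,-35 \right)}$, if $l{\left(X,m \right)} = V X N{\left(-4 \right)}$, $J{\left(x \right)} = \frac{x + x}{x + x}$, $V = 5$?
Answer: $9750$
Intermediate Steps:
$J{\left(x \right)} = 1$ ($J{\left(x \right)} = \frac{2 x}{2 x} = 2 x \frac{1}{2 x} = 1$)
$N{\left(g \right)} = 2 - 2 g$ ($N{\left(g \right)} = 2 \left(1 - g\right) = 2 - 2 g$)
$l{\left(X,m \right)} = 50 X$ ($l{\left(X,m \right)} = 5 X \left(2 - -8\right) = 5 X \left(2 + 8\right) = 5 X 10 = 50 X$)
$15 l{\left(13 + 0,-35 \right)} = 15 \cdot 50 \left(13 + 0\right) = 15 \cdot 50 \cdot 13 = 15 \cdot 650 = 9750$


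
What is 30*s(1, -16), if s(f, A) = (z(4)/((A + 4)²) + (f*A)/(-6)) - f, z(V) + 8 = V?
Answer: 295/6 ≈ 49.167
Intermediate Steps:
z(V) = -8 + V
s(f, A) = -f - 4/(4 + A)² - A*f/6 (s(f, A) = ((-8 + 4)/((A + 4)²) + (f*A)/(-6)) - f = (-4/(4 + A)² + (A*f)*(-⅙)) - f = (-4/(4 + A)² - A*f/6) - f = -f - 4/(4 + A)² - A*f/6)
30*s(1, -16) = 30*(-1*1 - 4/(4 - 16)² - ⅙*(-16)*1) = 30*(-1 - 4/(-12)² + 8/3) = 30*(-1 - 4*1/144 + 8/3) = 30*(-1 - 1/36 + 8/3) = 30*(59/36) = 295/6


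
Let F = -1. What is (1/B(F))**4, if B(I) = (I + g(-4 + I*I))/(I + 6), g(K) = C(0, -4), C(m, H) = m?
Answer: 625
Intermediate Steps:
g(K) = 0
B(I) = I/(6 + I) (B(I) = (I + 0)/(I + 6) = I/(6 + I))
(1/B(F))**4 = (1/(-1/(6 - 1)))**4 = (1/(-1/5))**4 = (-5)**4 = 625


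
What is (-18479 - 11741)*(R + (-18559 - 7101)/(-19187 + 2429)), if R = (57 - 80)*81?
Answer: 471348804340/8379 ≈ 5.6254e+7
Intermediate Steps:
R = -1863 (R = -23*81 = -1863)
(-18479 - 11741)*(R + (-18559 - 7101)/(-19187 + 2429)) = (-18479 - 11741)*(-1863 + (-18559 - 7101)/(-19187 + 2429)) = -30220*(-1863 - 25660/(-16758)) = -30220*(-1863 - 25660*(-1/16758)) = -30220*(-1863 + 12830/8379) = -30220*(-15597247/8379) = 471348804340/8379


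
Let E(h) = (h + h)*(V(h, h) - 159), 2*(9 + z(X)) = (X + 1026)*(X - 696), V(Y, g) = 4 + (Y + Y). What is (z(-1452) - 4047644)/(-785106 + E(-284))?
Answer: 3590129/374442 ≈ 9.5880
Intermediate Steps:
V(Y, g) = 4 + 2*Y
z(X) = -9 + (-696 + X)*(1026 + X)/2 (z(X) = -9 + ((X + 1026)*(X - 696))/2 = -9 + ((1026 + X)*(-696 + X))/2 = -9 + ((-696 + X)*(1026 + X))/2 = -9 + (-696 + X)*(1026 + X)/2)
E(h) = 2*h*(-155 + 2*h) (E(h) = (h + h)*((4 + 2*h) - 159) = (2*h)*(-155 + 2*h) = 2*h*(-155 + 2*h))
(z(-1452) - 4047644)/(-785106 + E(-284)) = ((-357057 + (1/2)*(-1452)**2 + 165*(-1452)) - 4047644)/(-785106 + 2*(-284)*(-155 + 2*(-284))) = ((-357057 + (1/2)*2108304 - 239580) - 4047644)/(-785106 + 2*(-284)*(-155 - 568)) = ((-357057 + 1054152 - 239580) - 4047644)/(-785106 + 2*(-284)*(-723)) = (457515 - 4047644)/(-785106 + 410664) = -3590129/(-374442) = -3590129*(-1/374442) = 3590129/374442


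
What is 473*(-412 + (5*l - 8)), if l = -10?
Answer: -222310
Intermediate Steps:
473*(-412 + (5*l - 8)) = 473*(-412 + (5*(-10) - 8)) = 473*(-412 + (-50 - 8)) = 473*(-412 - 58) = 473*(-470) = -222310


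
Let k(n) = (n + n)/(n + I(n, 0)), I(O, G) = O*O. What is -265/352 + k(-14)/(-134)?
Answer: -230463/306592 ≈ -0.75169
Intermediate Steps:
I(O, G) = O²
k(n) = 2*n/(n + n²) (k(n) = (n + n)/(n + n²) = (2*n)/(n + n²) = 2*n/(n + n²))
-265/352 + k(-14)/(-134) = -265/352 + (2/(1 - 14))/(-134) = -265*1/352 + (2/(-13))*(-1/134) = -265/352 + (2*(-1/13))*(-1/134) = -265/352 - 2/13*(-1/134) = -265/352 + 1/871 = -230463/306592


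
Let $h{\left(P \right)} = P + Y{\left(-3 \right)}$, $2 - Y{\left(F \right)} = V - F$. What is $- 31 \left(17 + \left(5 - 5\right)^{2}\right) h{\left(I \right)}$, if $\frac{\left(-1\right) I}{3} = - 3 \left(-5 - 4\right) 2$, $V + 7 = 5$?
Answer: $84847$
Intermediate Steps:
$V = -2$ ($V = -7 + 5 = -2$)
$I = -162$ ($I = - 3 - 3 \left(-5 - 4\right) 2 = - 3 \left(-3\right) \left(-9\right) 2 = - 3 \cdot 27 \cdot 2 = \left(-3\right) 54 = -162$)
$Y{\left(F \right)} = 4 + F$ ($Y{\left(F \right)} = 2 - \left(-2 - F\right) = 2 + \left(2 + F\right) = 4 + F$)
$h{\left(P \right)} = 1 + P$ ($h{\left(P \right)} = P + \left(4 - 3\right) = P + 1 = 1 + P$)
$- 31 \left(17 + \left(5 - 5\right)^{2}\right) h{\left(I \right)} = - 31 \left(17 + \left(5 - 5\right)^{2}\right) \left(1 - 162\right) = - 31 \left(17 + 0^{2}\right) \left(-161\right) = - 31 \left(17 + 0\right) \left(-161\right) = \left(-31\right) 17 \left(-161\right) = \left(-527\right) \left(-161\right) = 84847$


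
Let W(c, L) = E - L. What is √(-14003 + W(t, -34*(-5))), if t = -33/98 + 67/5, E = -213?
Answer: I*√14386 ≈ 119.94*I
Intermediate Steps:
t = 6401/490 (t = -33*1/98 + 67*(⅕) = -33/98 + 67/5 = 6401/490 ≈ 13.063)
W(c, L) = -213 - L
√(-14003 + W(t, -34*(-5))) = √(-14003 + (-213 - (-34)*(-5))) = √(-14003 + (-213 - 1*170)) = √(-14003 + (-213 - 170)) = √(-14003 - 383) = √(-14386) = I*√14386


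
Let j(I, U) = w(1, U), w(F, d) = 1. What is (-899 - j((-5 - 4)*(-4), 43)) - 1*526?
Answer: -1426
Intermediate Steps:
j(I, U) = 1
(-899 - j((-5 - 4)*(-4), 43)) - 1*526 = (-899 - 1*1) - 1*526 = (-899 - 1) - 526 = -900 - 526 = -1426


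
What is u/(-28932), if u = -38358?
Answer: 6393/4822 ≈ 1.3258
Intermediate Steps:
u/(-28932) = -38358/(-28932) = -38358*(-1/28932) = 6393/4822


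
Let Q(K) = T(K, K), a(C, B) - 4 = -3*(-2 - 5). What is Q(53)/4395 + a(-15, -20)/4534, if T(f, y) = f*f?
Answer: 12845881/19926930 ≈ 0.64465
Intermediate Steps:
a(C, B) = 25 (a(C, B) = 4 - 3*(-2 - 5) = 4 - 3*(-7) = 4 + 21 = 25)
T(f, y) = f**2
Q(K) = K**2
Q(53)/4395 + a(-15, -20)/4534 = 53**2/4395 + 25/4534 = 2809*(1/4395) + 25*(1/4534) = 2809/4395 + 25/4534 = 12845881/19926930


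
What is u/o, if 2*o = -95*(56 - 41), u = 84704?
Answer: -169408/1425 ≈ -118.88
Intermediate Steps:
o = -1425/2 (o = (-95*(56 - 41))/2 = (-95*15)/2 = (½)*(-1425) = -1425/2 ≈ -712.50)
u/o = 84704/(-1425/2) = 84704*(-2/1425) = -169408/1425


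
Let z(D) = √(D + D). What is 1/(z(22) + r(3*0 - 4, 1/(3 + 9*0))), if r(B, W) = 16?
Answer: 4/53 - √11/106 ≈ 0.044183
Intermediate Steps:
z(D) = √2*√D (z(D) = √(2*D) = √2*√D)
1/(z(22) + r(3*0 - 4, 1/(3 + 9*0))) = 1/(√2*√22 + 16) = 1/(2*√11 + 16) = 1/(16 + 2*√11)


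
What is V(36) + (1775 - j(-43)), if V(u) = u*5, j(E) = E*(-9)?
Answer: 1568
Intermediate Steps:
j(E) = -9*E
V(u) = 5*u
V(36) + (1775 - j(-43)) = 5*36 + (1775 - (-9)*(-43)) = 180 + (1775 - 1*387) = 180 + (1775 - 387) = 180 + 1388 = 1568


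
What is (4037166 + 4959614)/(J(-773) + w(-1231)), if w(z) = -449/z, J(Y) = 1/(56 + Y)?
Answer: 3970400470530/160351 ≈ 2.4761e+7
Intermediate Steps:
(4037166 + 4959614)/(J(-773) + w(-1231)) = (4037166 + 4959614)/(1/(56 - 773) - 449/(-1231)) = 8996780/(1/(-717) - 449*(-1/1231)) = 8996780/(-1/717 + 449/1231) = 8996780/(320702/882627) = 8996780*(882627/320702) = 3970400470530/160351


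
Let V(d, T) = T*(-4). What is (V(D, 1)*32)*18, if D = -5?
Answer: -2304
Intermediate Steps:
V(d, T) = -4*T
(V(D, 1)*32)*18 = (-4*1*32)*18 = -4*32*18 = -128*18 = -2304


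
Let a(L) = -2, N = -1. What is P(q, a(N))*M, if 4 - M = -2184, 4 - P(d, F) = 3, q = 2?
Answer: 2188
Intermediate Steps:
P(d, F) = 1 (P(d, F) = 4 - 1*3 = 4 - 3 = 1)
M = 2188 (M = 4 - 1*(-2184) = 4 + 2184 = 2188)
P(q, a(N))*M = 1*2188 = 2188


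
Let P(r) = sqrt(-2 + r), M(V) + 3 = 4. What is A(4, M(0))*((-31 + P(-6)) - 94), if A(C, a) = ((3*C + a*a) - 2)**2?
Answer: -15125 + 242*I*sqrt(2) ≈ -15125.0 + 342.24*I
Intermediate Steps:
M(V) = 1 (M(V) = -3 + 4 = 1)
A(C, a) = (-2 + a**2 + 3*C)**2 (A(C, a) = ((3*C + a**2) - 2)**2 = ((a**2 + 3*C) - 2)**2 = (-2 + a**2 + 3*C)**2)
A(4, M(0))*((-31 + P(-6)) - 94) = (-2 + 1**2 + 3*4)**2*((-31 + sqrt(-2 - 6)) - 94) = (-2 + 1 + 12)**2*((-31 + sqrt(-8)) - 94) = 11**2*((-31 + 2*I*sqrt(2)) - 94) = 121*(-125 + 2*I*sqrt(2)) = -15125 + 242*I*sqrt(2)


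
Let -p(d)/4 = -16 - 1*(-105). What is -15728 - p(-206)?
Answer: -15372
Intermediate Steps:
p(d) = -356 (p(d) = -4*(-16 - 1*(-105)) = -4*(-16 + 105) = -4*89 = -356)
-15728 - p(-206) = -15728 - 1*(-356) = -15728 + 356 = -15372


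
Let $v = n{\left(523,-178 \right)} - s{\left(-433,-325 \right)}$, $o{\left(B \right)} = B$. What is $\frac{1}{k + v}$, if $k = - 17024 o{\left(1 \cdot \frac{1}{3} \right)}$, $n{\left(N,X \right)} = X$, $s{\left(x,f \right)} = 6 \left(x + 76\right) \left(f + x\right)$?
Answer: $- \frac{3}{4888466} \approx -6.1369 \cdot 10^{-7}$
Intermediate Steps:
$s{\left(x,f \right)} = 6 \left(76 + x\right) \left(f + x\right)$
$k = - \frac{17024}{3}$ ($k = - 17024 \cdot 1 \cdot \frac{1}{3} = \left(-17024\right) \frac{1}{3} = - \frac{17024}{3} \approx -5674.7$)
$v = -1623814$ ($v = -178 - \left(6 \left(-433\right)^{2} + 456 \left(-325\right) + 456 \left(-433\right) + 6 \left(-325\right) \left(-433\right)\right) = -178 - \left(6 \cdot 187489 - 148200 - 197448 + 844350\right) = -178 - \left(1124934 - 148200 - 197448 + 844350\right) = -178 - 1623636 = -1623814$)
$\frac{1}{k + v} = \frac{1}{- \frac{17024}{3} - 1623814} = \frac{1}{- \frac{4888466}{3}} = - \frac{3}{4888466}$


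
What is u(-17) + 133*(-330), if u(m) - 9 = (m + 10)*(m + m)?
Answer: -43643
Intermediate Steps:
u(m) = 9 + 2*m*(10 + m) (u(m) = 9 + (m + 10)*(m + m) = 9 + (10 + m)*(2*m) = 9 + 2*m*(10 + m))
u(-17) + 133*(-330) = (9 + 2*(-17)**2 + 20*(-17)) + 133*(-330) = (9 + 2*289 - 340) - 43890 = (9 + 578 - 340) - 43890 = 247 - 43890 = -43643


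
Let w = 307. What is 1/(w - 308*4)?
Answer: -1/925 ≈ -0.0010811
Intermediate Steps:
1/(w - 308*4) = 1/(307 - 308*4) = 1/(307 - 1232) = 1/(-925) = -1/925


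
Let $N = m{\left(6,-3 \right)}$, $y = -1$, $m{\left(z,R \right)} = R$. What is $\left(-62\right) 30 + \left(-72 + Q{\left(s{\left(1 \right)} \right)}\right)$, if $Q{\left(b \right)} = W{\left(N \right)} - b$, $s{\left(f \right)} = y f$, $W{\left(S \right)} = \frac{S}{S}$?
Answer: $-1930$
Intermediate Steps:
$N = -3$
$W{\left(S \right)} = 1$
$s{\left(f \right)} = - f$
$Q{\left(b \right)} = 1 - b$
$\left(-62\right) 30 + \left(-72 + Q{\left(s{\left(1 \right)} \right)}\right) = \left(-62\right) 30 - \left(71 - 1\right) = -1860 + \left(-72 + \left(1 - -1\right)\right) = -1860 + \left(-72 + \left(1 + 1\right)\right) = -1860 + \left(-72 + 2\right) = -1860 - 70 = -1930$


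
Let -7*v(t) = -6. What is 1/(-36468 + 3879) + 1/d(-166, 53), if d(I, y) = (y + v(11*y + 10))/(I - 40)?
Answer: -46993715/12286053 ≈ -3.8250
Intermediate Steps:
v(t) = 6/7 (v(t) = -⅐*(-6) = 6/7)
d(I, y) = (6/7 + y)/(-40 + I) (d(I, y) = (y + 6/7)/(I - 40) = (6/7 + y)/(-40 + I))
1/(-36468 + 3879) + 1/d(-166, 53) = 1/(-36468 + 3879) + 1/((6/7 + 53)/(-40 - 166)) = 1/(-32589) + 1/((377/7)/(-206)) = -1/32589 + 1/(-1/206*377/7) = -1/32589 + 1/(-377/1442) = -1/32589 - 1442/377 = -46993715/12286053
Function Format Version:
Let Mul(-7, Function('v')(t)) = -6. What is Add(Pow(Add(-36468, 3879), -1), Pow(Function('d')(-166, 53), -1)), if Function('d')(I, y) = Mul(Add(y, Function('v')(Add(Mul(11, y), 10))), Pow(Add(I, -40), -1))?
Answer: Rational(-46993715, 12286053) ≈ -3.8250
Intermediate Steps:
Function('v')(t) = Rational(6, 7) (Function('v')(t) = Mul(Rational(-1, 7), -6) = Rational(6, 7))
Function('d')(I, y) = Mul(Pow(Add(-40, I), -1), Add(Rational(6, 7), y)) (Function('d')(I, y) = Mul(Add(y, Rational(6, 7)), Pow(Add(I, -40), -1)) = Mul(Add(Rational(6, 7), y), Pow(Add(-40, I), -1)) = Mul(Pow(Add(-40, I), -1), Add(Rational(6, 7), y)))
Add(Pow(Add(-36468, 3879), -1), Pow(Function('d')(-166, 53), -1)) = Add(Pow(Add(-36468, 3879), -1), Pow(Mul(Pow(Add(-40, -166), -1), Add(Rational(6, 7), 53)), -1)) = Add(Pow(-32589, -1), Pow(Mul(Pow(-206, -1), Rational(377, 7)), -1)) = Add(Rational(-1, 32589), Pow(Mul(Rational(-1, 206), Rational(377, 7)), -1)) = Add(Rational(-1, 32589), Pow(Rational(-377, 1442), -1)) = Add(Rational(-1, 32589), Rational(-1442, 377)) = Rational(-46993715, 12286053)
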